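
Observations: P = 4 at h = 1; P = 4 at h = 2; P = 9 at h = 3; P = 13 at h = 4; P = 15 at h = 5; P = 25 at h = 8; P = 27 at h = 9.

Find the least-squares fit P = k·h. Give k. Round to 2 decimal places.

With design matrix A, AᵀA = [[200]] and AᵀP = [609]ᵀ.
Hence k = 609 / 200 ≈ 3.045.

k = 3.05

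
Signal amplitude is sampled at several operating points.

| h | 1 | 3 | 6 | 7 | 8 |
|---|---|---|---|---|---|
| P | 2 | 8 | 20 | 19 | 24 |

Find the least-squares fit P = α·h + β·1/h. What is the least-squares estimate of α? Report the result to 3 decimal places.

α = 2.996

Setting ∂/∂α … = 0 gives: 159·α + 5·β = 471;  5·α + (33161/28224)·β = 96/7.
(Σh·h = 159, Σh·1/h = 5, Σ1/h·1/h = 33161/28224, Σh·P = 471, Σ1/h·P = 96/7.)
Eliminating β: (33161/28224)·(row 1) − 5·(row 2) gives (1522333/9408)·α = (33161/28224)·471 − 5·(96/7) = 4561157/9408, so α = 4561157/1522333.
Then β = ((96/7) − 5·(4561157/1522333))/(33161/28224) = -1641024/1522333.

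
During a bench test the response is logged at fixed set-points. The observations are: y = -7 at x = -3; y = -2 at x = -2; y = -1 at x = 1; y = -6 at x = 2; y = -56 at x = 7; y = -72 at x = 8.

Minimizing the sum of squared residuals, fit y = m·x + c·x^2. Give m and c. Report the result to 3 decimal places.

Compute the Gram sums: Σx·x = 131, Σx·x^2 = 829, Σx^2·x^2 = 6611.
And Σx·y = -956, Σx^2·y = -7448.
Determinant 131·6611 − 829² = 178800.
m = ((-956)·6611 − 829·(-7448))/178800 = -36431/44700; c = (131·(-7448) − 829·(-956))/178800 = -45791/44700.

m = -0.815, c = -1.024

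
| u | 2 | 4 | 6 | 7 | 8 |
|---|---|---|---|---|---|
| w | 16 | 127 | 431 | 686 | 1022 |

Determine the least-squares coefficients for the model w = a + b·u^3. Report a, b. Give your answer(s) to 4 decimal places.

From the data, Σ1 = 5, Σu^3 = 1143, Σu^3·u^3 = 430609.
For Aᵀw: Σw = 2282, Σu^3·w = 859914.
Normal equations: [[5, 1143]; [1143, 430609]]·[a, b]ᵀ = [2282, 859914]ᵀ.
Eliminating b: 430609·(row 1) − 1143·(row 2) gives 846596·a = 430609·2282 − 1143·859914 = -231964, so a = -57991/211649.
Then b = (859914 − 1143·(-57991/211649))/430609 = 422811/211649.

a = -0.2740, b = 1.9977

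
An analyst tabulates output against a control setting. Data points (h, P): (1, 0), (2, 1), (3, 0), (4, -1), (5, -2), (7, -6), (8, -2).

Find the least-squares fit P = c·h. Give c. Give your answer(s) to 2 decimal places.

c = -0.42

The normal system AᵀA·[c]ᵀ = AᵀP is [[168]]·[c]ᵀ = [-70]ᵀ.
Hence c = -70 / 168 ≈ -0.416667.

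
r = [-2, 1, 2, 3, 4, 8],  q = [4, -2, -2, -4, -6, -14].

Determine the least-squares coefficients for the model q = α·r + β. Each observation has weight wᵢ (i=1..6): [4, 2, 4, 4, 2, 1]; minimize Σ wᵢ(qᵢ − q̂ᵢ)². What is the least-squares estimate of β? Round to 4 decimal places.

Sums needed: Σwᵢ·r·r = 166, Σwᵢ·r = 30, Σwᵢ·1 = 17.
And Σwᵢ·r·q = -260, Σwᵢ·q = -38.
det = 166·17 − 30² = 1922.
α = ((-260)·17 − 30·(-38))/1922 = -1640/961; β = (166·(-38) − 30·(-260))/1922 = 746/961.

β = 0.7763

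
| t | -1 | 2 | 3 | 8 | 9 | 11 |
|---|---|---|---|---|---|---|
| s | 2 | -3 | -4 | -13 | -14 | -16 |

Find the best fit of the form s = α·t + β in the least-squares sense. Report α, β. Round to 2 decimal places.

α = -1.55, β = 0.29

The normal equations are: 280·α + 32·β = -426;  32·α + 6·β = -48.
Eliminating β: 6·(row 1) − 32·(row 2) gives 656·α = 6·(-426) − 32·(-48) = -1020, so α = -255/164.
Then β = ((-48) − 32·(-255/164))/6 = 12/41.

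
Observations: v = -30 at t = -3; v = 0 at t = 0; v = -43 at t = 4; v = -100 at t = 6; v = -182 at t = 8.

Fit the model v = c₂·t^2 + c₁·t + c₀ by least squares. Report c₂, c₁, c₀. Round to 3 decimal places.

c₂ = -2.988, c₁ = 1.156, c₀ = 0.243

The normal system AᵀA·[c₂, c₁, c₀]ᵀ = Aᵀv is [[5729, 765, 125]; [765, 125, 15]; [125, 15, 5]]·[c₂, c₁, c₀]ᵀ = [-16206, -2138, -355]ᵀ.
Inverting the 3×3 Gram matrix, [c₂, c₁, c₀]ᵀ = [-16801/5622, 10833/9370, 3409/14055]ᵀ.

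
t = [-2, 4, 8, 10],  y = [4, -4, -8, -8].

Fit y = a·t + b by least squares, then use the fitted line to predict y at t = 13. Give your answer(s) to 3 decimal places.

Sums needed: Σt·t = 184, Σt = 20, Σ1 = 4.
Right-hand side: Σt·y = -168, Σy = -16.
Δ = 184·4 − 20² = 336.
a = ((-168)·4 − 20·(-16))/336 = -22/21; b = (184·(-16) − 20·(-168))/336 = 26/21.
At t = 13: ŷ = (-22/21)·(13) + (26/21)·(1) = -260/21.

ŷ = -12.381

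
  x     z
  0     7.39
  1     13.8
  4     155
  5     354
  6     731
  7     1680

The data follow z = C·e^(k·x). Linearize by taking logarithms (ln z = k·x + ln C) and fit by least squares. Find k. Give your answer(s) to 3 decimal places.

k = 0.783

Taking logs, ln z = k·x + ln C, so regress ln z on x.
AᵀA = [[127.0000, 23.0000]; [23.0000, 6]], rhs = [143.6972, 29.5585]ᵀ  (here Σx = 23.0000, Σ(x)² = 127.0000, Σln z = 29.5585, Σx·ln z = 143.6972).
Δ = 127.0000·6 − (23.0000)² = 233.0000; k = (143.6972·6 − 23.0000·29.5585)/233.0000 = 0.78257, ln C = (127.0000·29.5585 − 23.0000·143.6972)/233.0000 = 1.92658.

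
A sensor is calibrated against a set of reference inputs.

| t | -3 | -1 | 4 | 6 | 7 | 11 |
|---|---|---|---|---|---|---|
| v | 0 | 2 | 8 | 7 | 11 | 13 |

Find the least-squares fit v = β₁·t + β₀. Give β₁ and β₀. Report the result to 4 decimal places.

β₁ = 0.9412, β₀ = 3.0686

MᵀM·[β₁, β₀]ᵀ = Mᵀv reads: 232·β₁ + 24·β₀ = 292;  24·β₁ + 6·β₀ = 41.
(Σt·t = 232, Σt = 24, Σ1 = 6, Σt·v = 292, Σv = 41.)
det = 232·6 − 24² = 816.
β₁ = (292·6 − 24·41)/816 = 16/17; β₀ = (232·41 − 24·292)/816 = 313/102.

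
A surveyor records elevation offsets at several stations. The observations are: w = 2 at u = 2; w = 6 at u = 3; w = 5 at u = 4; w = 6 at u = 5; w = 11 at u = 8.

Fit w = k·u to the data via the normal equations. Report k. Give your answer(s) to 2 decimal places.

k = 1.36

Compute the Gram sums: Σu·u = 118.
Right-hand side: Σu·w = 160.
AᵀA·[k]ᵀ = Aᵀw becomes [[118]]·[k]ᵀ = [160]ᵀ.
Hence k = 160 / 118 ≈ 1.35593.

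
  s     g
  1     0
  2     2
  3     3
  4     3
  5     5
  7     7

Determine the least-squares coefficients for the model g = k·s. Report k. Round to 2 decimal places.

k = 0.95

XᵀX·[k]ᵀ = Xᵀg reads: 104·k = 99.
k = 99/104 = 0.951923.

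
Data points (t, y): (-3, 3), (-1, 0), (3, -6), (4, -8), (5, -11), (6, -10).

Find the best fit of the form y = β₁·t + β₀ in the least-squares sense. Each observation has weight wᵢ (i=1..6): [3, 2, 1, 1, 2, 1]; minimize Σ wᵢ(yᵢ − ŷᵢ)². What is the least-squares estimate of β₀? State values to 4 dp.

β₀ = -1.7643

Setting ∂/∂β₁ … = 0 gives: 140·β₁ + 12·β₀ = -247;  12·β₁ + 10·β₀ = -37.
Eliminating β₀: 10·(row 1) − 12·(row 2) gives 1256·β₁ = 10·(-247) − 12·(-37) = -2026, so β₁ = -1013/628.
Then β₀ = ((-37) − 12·(-1013/628))/10 = -277/157.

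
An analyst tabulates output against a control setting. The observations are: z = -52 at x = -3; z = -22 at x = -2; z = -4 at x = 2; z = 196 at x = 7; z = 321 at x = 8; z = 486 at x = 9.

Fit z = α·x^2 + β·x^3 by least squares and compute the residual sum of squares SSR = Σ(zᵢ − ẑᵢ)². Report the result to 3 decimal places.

Sums needed: Σx^2·x^2 = 13171, Σx^2·x^3 = 108381, Σx^3·x^3 = 912091.
And Σx^2·z = 68942, Σx^3·z = 587422.
Normal equations: [[13171, 108381]; [108381, 912091]]·[α, β]ᵀ = [68942, 587422]ᵀ.
Δ = 13171·912091 − 108381² = 266709400.
α = (68942·912091 − 108381·587422)/266709400 = -39200303/13335470; β = (13171·587422 − 108381·68942)/266709400 = 13246613/13335470.
Residuals: 8508419/6667735, -15303112/6667735, -1256786/6667735, -4510646/6667735, 3619703/6667735, -258957/6667735; SSR = 10248553/1333547.

SSR = 7.685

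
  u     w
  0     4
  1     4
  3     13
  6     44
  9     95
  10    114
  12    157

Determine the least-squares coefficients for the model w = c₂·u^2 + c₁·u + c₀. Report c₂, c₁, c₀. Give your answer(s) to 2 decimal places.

From the data, Σu^2·u^2 = 38675, Σu^2·u = 3701, Σu^2 = 371, Σu·u = 371, Σu = 41, Σ1 = 7.
For Xᵀw: Σu^2·w = 43408, Σu·w = 4186, Σw = 431.
XᵀX·[c₂, c₁, c₀]ᵀ = Xᵀw becomes [[38675, 3701, 371]; [3701, 371, 41]; [371, 41, 7]]·[c₂, c₁, c₀]ᵀ = [43408, 4186, 431]ᵀ.
Row-reducing yields c₂ = 12683/12756, c₁ = 13873/12756, c₀ = 5325/2126.

c₂ = 0.99, c₁ = 1.09, c₀ = 2.50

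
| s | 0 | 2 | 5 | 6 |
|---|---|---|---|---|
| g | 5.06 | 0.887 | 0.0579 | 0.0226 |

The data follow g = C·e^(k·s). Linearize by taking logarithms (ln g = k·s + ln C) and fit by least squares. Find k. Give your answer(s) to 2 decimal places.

Linearized form: ln g = k·s + ln C. From the 4 transformed points,
Σs = 13.0000, Σ(s)² = 65.0000, Σln g = -5.1374, Σs·ln g = -37.2238.
Equations: 65.0000·k + 13.0000·ln C = -37.2238;  13.0000·k + 4·ln C = -5.1374.
Solving (det = 91.0000): k = -0.90230, ln C = 1.64813.

k = -0.90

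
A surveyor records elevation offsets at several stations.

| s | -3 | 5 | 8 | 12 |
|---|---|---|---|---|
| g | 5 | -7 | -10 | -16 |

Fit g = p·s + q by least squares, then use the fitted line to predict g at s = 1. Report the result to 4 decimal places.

ĝ = -0.7521

Forming AᵀA = [[242, 22]; [22, 4]] and Aᵀg = [-322, -28]ᵀ gives AᵀA·[p, q]ᵀ = Aᵀg.
det = 242·4 − 22² = 484.
p = ((-322)·4 − 22·(-28))/484 = -168/121; q = (242·(-28) − 22·(-322))/484 = 7/11.
At s = 1: ĝ = (-168/121)·(1) + (7/11)·(1) = -91/121.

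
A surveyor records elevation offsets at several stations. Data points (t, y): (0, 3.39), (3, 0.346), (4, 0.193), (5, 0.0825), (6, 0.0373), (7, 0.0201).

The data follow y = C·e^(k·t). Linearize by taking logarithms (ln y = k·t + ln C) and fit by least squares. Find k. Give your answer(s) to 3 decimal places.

k = -0.738

Linearized form: ln y = k·t + ln C. From the 6 transformed points,
Over the data: Σt = 25.0000, Σ(t)² = 135.0000, Σln y = -11.1763, Σt·ln y = -69.3208.
Normal system: [[135.0000, 25.0000]; [25.0000, 6]]·[k, ln C]ᵀ = [-69.3208, -11.1763]ᵀ.
Solving (det = 185.0000): k = -0.73793, ln C = 1.21199.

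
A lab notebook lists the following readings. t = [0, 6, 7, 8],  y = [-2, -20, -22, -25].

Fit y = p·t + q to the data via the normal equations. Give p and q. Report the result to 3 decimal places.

p = -2.884, q = -2.110

The normal equations are: 149·p + 21·q = -474;  21·p + 4·q = -69.
Eliminating q: 4·(row 1) − 21·(row 2) gives 155·p = 4·(-474) − 21·(-69) = -447, so p = -447/155.
Then q = ((-69) − 21·(-447/155))/4 = -327/155.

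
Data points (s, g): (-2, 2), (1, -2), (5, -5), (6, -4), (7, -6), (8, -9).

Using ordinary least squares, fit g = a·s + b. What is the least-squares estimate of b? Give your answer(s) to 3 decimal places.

b = -0.158

Entries of XᵀX: Σs·s = 179, Σs = 25, Σ1 = 6.
Moment sums: Σs·g = -169, Σg = -24.
Normal equations: [[179, 25]; [25, 6]]·[a, b]ᵀ = [-169, -24]ᵀ.
Eliminating b: 6·(row 1) − 25·(row 2) gives 449·a = 6·(-169) − 25·(-24) = -414, so a = -414/449.
Then b = ((-24) − 25·(-414/449))/6 = -71/449.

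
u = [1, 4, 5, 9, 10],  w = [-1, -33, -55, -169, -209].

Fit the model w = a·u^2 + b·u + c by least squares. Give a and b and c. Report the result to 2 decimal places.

Setting ∂/∂a … = 0 gives: 17443·a + 1919·b + 223·c = -36493;  1919·a + 223·b + 29·c = -4019;  223·a + 29·b + 5·c = -467.
(Σu^2·u^2 = 17443, Σu^2·u = 1919, Σu^2 = 223, Σu·u = 223, Σu = 29, Σ1 = 5, Σu^2·w = -36493, Σu·w = -4019, Σw = -467.)
Row-reducing yields a = -16102/8113, b = -10180/8113, c = 2777/1159.

a = -1.98, b = -1.25, c = 2.40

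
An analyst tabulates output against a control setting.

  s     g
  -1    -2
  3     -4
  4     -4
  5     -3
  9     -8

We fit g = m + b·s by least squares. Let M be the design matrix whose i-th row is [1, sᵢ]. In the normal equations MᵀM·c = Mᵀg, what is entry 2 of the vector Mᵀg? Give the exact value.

Entry 2 ↔ basis s, so (Mᵀg)_{2} = Σᵢ (s)·gᵢ = (-1)·(-2) + (3)·(-4) + (4)·(-4) + (5)·(-3) + (9)·(-8) = -113.

-113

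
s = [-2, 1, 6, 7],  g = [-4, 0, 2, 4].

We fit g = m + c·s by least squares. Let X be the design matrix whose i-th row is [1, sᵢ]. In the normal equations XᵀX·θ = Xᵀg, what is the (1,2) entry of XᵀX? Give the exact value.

12

Row 1 ↔ basis 1, column 2 ↔ basis s, so (XᵀX)_{1,2} = Σᵢ s = (1)·(-2) + (1)·(1) + (1)·(6) + (1)·(7) = 12.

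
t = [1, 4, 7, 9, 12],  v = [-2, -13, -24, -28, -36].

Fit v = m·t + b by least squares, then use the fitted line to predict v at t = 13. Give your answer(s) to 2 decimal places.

v̂ = -40.38

From the data, Σt·t = 291, Σt = 33, Σ1 = 5.
Moment sums: Σt·v = -906, Σv = -103.
Normal equations: [[291, 33]; [33, 5]]·[m, b]ᵀ = [-906, -103]ᵀ.
Eliminating b: 5·(row 1) − 33·(row 2) gives 366·m = 5·(-906) − 33·(-103) = -1131, so m = -377/122.
Then b = ((-103) − 33·(-377/122))/5 = -25/122.
At t = 13: v̂ = (-377/122)·(13) + (-25/122)·(1) = -2463/61.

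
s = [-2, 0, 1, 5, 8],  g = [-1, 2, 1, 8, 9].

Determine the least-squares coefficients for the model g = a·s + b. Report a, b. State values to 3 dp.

a = 1.064, b = 1.245

MᵀM·[a, b]ᵀ = Mᵀg reads: 94·a + 12·b = 115;  12·a + 5·b = 19.
Determinant 94·5 − 12² = 326.
a = (115·5 − 12·19)/326 = 347/326; b = (94·19 − 12·115)/326 = 203/163.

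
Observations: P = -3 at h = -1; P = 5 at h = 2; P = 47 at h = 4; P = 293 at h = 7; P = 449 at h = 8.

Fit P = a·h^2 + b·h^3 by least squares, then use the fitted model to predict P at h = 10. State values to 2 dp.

With design matrix X, XᵀX = [[6770, 50630]; [50630, 383954]] and XᵀP = [43862, 333438]ᵀ.
det = 6770·383954 − 50630² = 35971680.
a = (43862·383954 − 50630·333438)/35971680 = -5121949/4496460; b = (6770·333438 − 50630·43862)/35971680 = 916055/899292.
At h = 10: P̂ = (-5121949/4496460)·(100) + (916055/899292)·(1000) = 67801335/74941.

P̂ = 904.73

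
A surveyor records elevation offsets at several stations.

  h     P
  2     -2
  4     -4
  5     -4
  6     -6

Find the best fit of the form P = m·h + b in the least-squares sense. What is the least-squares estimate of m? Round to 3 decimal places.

Setting ∂/∂m … = 0 gives: 81·m + 17·b = -76;  17·m + 4·b = -16.
Determinant 81·4 − 17² = 35.
m = ((-76)·4 − 17·(-16))/35 = -32/35; b = (81·(-16) − 17·(-76))/35 = -4/35.

m = -0.914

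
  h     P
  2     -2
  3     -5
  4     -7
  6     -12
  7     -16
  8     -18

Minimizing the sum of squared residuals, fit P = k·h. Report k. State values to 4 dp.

From the data, Σh·h = 178.
Right-hand side: Σh·P = -375.
k = (-375)/178 = -2.10674.

k = -2.1067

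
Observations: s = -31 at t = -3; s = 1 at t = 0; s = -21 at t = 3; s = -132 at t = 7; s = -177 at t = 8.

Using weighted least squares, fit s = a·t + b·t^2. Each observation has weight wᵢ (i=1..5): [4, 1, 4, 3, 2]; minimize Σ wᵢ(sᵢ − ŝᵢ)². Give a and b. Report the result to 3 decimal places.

a = 1.636, b = -2.948

Entries of XᵀWX: Σwᵢ·t·t = 347, Σwᵢ·t·t^2 = 2053, Σwᵢ·t^2·t^2 = 16043.
For XᵀWs: Σwᵢ·t·s = -5484, Σwᵢ·t^2·s = -43932.
XᵀWX·[a, b]ᵀ = XᵀWs becomes [[347, 2053]; [2053, 16043]]·[a, b]ᵀ = [-5484, -43932]ᵀ.
det = 347·16043 − 2053² = 1352112.
a = ((-5484)·16043 − 2053·(-43932))/1352112 = 5423/3314; b = (347·(-43932) − 2053·(-5484))/1352112 = -9769/3314.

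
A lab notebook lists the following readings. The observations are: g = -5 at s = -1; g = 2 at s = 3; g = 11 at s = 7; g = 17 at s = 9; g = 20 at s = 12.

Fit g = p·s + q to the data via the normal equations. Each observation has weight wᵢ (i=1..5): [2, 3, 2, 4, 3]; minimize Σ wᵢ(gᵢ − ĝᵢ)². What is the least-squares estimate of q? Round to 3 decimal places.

MᵀWM·[p, q]ᵀ = MᵀWg reads: 883·p + 93·q = 1514;  93·p + 14·q = 146.
Eliminating q: 14·(row 1) − 93·(row 2) gives 3713·p = 14·1514 − 93·146 = 7618, so p = 7618/3713.
Then q = (146 − 93·(7618/3713))/14 = -11884/3713.

q = -3.201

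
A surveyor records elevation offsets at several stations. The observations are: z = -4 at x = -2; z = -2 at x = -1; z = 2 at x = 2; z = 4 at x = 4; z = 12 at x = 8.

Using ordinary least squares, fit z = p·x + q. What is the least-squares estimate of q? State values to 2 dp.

q = -0.98

Normal-equation sums: Σx·x = 89, Σx = 11, Σ1 = 5.
Moment sums: Σx·z = 126, Σz = 12.
Normal equations: [[89, 11]; [11, 5]]·[p, q]ᵀ = [126, 12]ᵀ.
Eliminating q: 5·(row 1) − 11·(row 2) gives 324·p = 5·126 − 11·12 = 498, so p = 83/54.
Then q = (12 − 11·(83/54))/5 = -53/54.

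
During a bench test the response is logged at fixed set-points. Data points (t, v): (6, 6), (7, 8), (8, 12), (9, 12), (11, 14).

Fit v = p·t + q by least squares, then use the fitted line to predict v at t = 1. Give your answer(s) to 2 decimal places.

Forming XᵀX = [[351, 41]; [41, 5]] and Xᵀv = [450, 52]ᵀ gives XᵀX·[p, q]ᵀ = Xᵀv.
Eliminating q: 5·(row 1) − 41·(row 2) gives 74·p = 5·450 − 41·52 = 118, so p = 59/37.
Then q = (52 − 41·(59/37))/5 = -99/37.
At t = 1: v̂ = (59/37)·(1) + (-99/37)·(1) = -40/37.

v̂ = -1.08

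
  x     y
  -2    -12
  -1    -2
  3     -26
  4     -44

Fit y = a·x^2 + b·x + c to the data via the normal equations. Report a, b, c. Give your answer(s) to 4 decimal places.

MᵀM·[a, b, c]ᵀ = Mᵀy reads: 354·a + 82·b + 30·c = -988;  82·a + 30·b + 4·c = -228;  30·a + 4·b + 4·c = -84.
(Σx^2·x^2 = 354, Σx^2·x = 82, Σx^2 = 30, Σx·x = 30, Σx = 4, Σ1 = 4, Σx^2·y = -988, Σx·y = -228, Σy = -84.)
Inverting the 3×3 Gram matrix, [a, b, c]ᵀ = [-14/5, 4/65, -4/65]ᵀ.

a = -2.8000, b = 0.0615, c = -0.0615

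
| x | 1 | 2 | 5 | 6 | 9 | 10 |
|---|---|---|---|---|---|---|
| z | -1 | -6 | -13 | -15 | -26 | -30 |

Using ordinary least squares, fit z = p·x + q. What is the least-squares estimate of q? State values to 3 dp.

q = 1.753

MᵀM·[p, q]ᵀ = Mᵀz reads: 247·p + 33·q = -702;  33·p + 6·q = -91.
(Σx·x = 247, Σx = 33, Σ1 = 6, Σx·z = -702, Σz = -91.)
Eliminating q: 6·(row 1) − 33·(row 2) gives 393·p = 6·(-702) − 33·(-91) = -1209, so p = -403/131.
Then q = ((-91) − 33·(-403/131))/6 = 689/393.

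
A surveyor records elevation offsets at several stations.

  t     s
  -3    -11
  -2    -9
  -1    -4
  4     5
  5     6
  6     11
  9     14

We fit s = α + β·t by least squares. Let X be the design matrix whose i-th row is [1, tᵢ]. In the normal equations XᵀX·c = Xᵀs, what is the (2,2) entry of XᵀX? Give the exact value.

Row 2 ↔ basis t, column 2 ↔ basis t, so (XᵀX)_{2,2} = Σᵢ (t)·(t) = (-3)·(-3) + (-2)·(-2) + (-1)·(-1) + (4)·(4) + (5)·(5) + (6)·(6) + (9)·(9) = 172.

172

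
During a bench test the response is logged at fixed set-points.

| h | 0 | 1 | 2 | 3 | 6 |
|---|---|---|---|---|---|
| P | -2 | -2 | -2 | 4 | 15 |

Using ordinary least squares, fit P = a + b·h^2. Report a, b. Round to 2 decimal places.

Setting ∂/∂a … = 0 gives: 5·a + 50·b = 13;  50·a + 1394·b = 566.
(Σ1 = 5, Σh^2 = 50, Σh^2·h^2 = 1394, ΣP = 13, Σh^2·P = 566.)
det = 5·1394 − 50² = 4470.
a = (13·1394 − 50·566)/4470 = -5089/2235; b = (5·566 − 50·13)/4470 = 218/447.

a = -2.28, b = 0.49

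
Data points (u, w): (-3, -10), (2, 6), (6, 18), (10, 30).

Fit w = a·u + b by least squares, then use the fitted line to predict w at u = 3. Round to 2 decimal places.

Forming XᵀX = [[149, 15]; [15, 4]] and Xᵀw = [450, 44]ᵀ gives XᵀX·[a, b]ᵀ = Xᵀw.
det = 149·4 − 15² = 371.
a = (450·4 − 15·44)/371 = 1140/371; b = (149·44 − 15·450)/371 = -194/371.
At u = 3: ŵ = (1140/371)·(3) + (-194/371)·(1) = 3226/371.

ŵ = 8.70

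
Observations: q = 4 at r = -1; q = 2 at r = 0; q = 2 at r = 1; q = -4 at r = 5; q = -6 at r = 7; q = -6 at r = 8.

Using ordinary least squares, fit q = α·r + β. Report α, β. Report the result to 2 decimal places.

α = -1.16, β = 2.55

AᵀA·[α, β]ᵀ = Aᵀq reads: 140·α + 20·β = -112;  20·α + 6·β = -8.
(Σr·r = 140, Σr = 20, Σ1 = 6, Σr·q = -112, Σq = -8.)
Determinant 140·6 − 20² = 440.
α = ((-112)·6 − 20·(-8))/440 = -64/55; β = (140·(-8) − 20·(-112))/440 = 28/11.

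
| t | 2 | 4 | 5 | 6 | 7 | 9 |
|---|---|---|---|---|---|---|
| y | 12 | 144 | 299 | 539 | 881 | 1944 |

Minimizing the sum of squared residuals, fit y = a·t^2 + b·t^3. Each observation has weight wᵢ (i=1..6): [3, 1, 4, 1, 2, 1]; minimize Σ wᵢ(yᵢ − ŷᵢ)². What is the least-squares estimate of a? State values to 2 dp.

XᵀWX·[a, b]ᵀ = XᵀWy reads: 15463·a + 114059·b = 295554;  114059·a + 880183·b = 2296970.
(Σwᵢ·t^2·t^2 = 15463, Σwᵢ·t^2·t^3 = 114059, Σwᵢ·t^3·t^3 = 880183, Σwᵢ·t^2·y = 295554, Σwᵢ·t^3·y = 2296970.)
Determinant 15463·880183 − 114059² = 600814248.
a = (295554·880183 − 114059·2296970)/600814248 = -231061856/75101781; b = (15463·2296970 − 114059·295554)/600814248 = 225931678/75101781.

a = -3.08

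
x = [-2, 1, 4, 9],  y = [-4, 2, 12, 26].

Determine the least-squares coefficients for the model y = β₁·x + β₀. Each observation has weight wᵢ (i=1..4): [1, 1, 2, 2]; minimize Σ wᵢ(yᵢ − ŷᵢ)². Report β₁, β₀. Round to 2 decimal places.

β₁ = 2.80, β₀ = 0.66

MᵀWM·[β₁, β₀]ᵀ = MᵀWy reads: 199·β₁ + 25·β₀ = 574;  25·β₁ + 6·β₀ = 74.
(Σwᵢ·x·x = 199, Σwᵢ·x = 25, Σwᵢ·1 = 6, Σwᵢ·x·y = 574, Σwᵢ·y = 74.)
Determinant 199·6 − 25² = 569.
β₁ = (574·6 − 25·74)/569 = 1594/569; β₀ = (199·74 − 25·574)/569 = 376/569.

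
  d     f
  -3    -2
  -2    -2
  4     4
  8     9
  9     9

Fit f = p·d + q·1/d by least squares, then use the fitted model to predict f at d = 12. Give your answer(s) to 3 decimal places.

f̂ = 12.644

MᵀM·[p, q]ᵀ = Mᵀf reads: 174·p + 5·q = 179;  5·p + (2341/5184)·q = 115/24.
(Σd·d = 174, Σd·1/d = 5, Σ1/d·1/d = 2341/5184, Σd·f = 179, Σ1/d·f = 115/24.)
det = 174·(2341/5184) − 5² = 46289/864.
p = (179·(2341/5184) − 5·(115/24))/(46289/864) = 294839/277734; q = (174·(115/24) − 5·179)/(46289/864) = -52920/46289.
At d = 12: f̂ = (294839/277734)·(12) + (-52920/46289)·(1/12) = 585268/46289.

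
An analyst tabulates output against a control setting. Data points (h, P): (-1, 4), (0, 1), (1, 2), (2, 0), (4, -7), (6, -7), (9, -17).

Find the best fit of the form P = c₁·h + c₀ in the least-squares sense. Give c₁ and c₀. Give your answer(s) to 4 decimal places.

c₁ = -2.0132, c₀ = 2.6109

Forming XᵀX = [[139, 21]; [21, 7]] and XᵀP = [-225, -24]ᵀ gives XᵀX·[c₁, c₀]ᵀ = XᵀP.
det = 139·7 − 21² = 532.
c₁ = ((-225)·7 − 21·(-24))/532 = -153/76; c₀ = (139·(-24) − 21·(-225))/532 = 1389/532.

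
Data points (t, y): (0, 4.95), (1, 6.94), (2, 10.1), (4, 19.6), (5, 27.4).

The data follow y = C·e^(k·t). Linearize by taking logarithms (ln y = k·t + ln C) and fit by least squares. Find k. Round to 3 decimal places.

k = 0.343

With ln yᵢ as the transformed response and tᵢ as the regressor:
Σt = 12.0000, Σ(t)² = 46.0000, Σln y = 12.1353, Σt·ln y = 35.0172.
Equations: 46.0000·k + 12.0000·ln C = 35.0172;  12.0000·k + 5·ln C = 12.1353.
Δ = 46.0000·5 − (12.0000)² = 86.0000; k = (35.0172·5 − 12.0000·12.1353)/86.0000 = 0.34259, ln C = (46.0000·12.1353 − 12.0000·35.0172)/86.0000 = 1.60485.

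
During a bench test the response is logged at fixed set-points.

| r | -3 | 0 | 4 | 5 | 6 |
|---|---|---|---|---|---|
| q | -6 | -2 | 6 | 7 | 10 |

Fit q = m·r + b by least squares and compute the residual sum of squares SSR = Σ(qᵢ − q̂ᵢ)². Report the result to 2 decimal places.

SSR = 1.66

MᵀM·[m, b]ᵀ = Mᵀq reads: 86·m + 12·b = 137;  12·m + 5·b = 15.
det = 86·5 − 12² = 286.
m = (137·5 − 12·15)/286 = 505/286; b = (86·15 − 12·137)/286 = -177/143.
Residuals: 153/286, -109/143, 25/143, -13/22, 92/143; SSR = 475/286.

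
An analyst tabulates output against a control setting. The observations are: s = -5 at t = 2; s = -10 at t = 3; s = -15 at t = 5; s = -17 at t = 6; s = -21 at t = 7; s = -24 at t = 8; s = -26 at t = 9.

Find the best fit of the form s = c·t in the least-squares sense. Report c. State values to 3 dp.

c = -2.948

Setting ∂/∂c … = 0 gives: 268·c = -790.
c = (-790)/268 = -2.94776.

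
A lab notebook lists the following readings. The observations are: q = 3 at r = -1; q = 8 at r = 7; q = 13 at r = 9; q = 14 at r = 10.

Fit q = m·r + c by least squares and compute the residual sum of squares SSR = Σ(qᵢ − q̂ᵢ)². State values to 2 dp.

Entries of XᵀX: Σr·r = 231, Σr = 25, Σ1 = 4.
Moment sums: Σr·q = 310, Σq = 38.
Normal equations: [[231, 25]; [25, 4]]·[m, c]ᵀ = [310, 38]ᵀ.
Eliminating c: 4·(row 1) − 25·(row 2) gives 299·m = 4·310 − 25·38 = 290, so m = 290/299.
Then c = (38 − 25·(290/299))/4 = 1028/299.
Residuals: 159/299, -666/299, 249/299, 258/299; SSR = 1998/299.

SSR = 6.68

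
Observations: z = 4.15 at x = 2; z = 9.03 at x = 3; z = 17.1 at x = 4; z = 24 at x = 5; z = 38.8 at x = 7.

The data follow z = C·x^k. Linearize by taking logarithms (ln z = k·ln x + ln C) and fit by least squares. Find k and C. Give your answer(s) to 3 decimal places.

k = 1.812, C = 1.246

Taking logs, ln z = k·ln x + ln C, so regress ln z on ln x.
Σln x = 6.7334, Σ(ln x)² = 9.9861, Σln z = 13.2992, Σln x·ln z = 19.5736.
Equations: 9.9861·k + 6.7334·ln C = 19.5736;  6.7334·k + 5·ln C = 13.2992.
Δ = 9.9861·5 − (6.7334)² = 4.5917; k = (19.5736·5 − 6.7334·13.2992)/4.5917 = 1.81179, ln C = (9.9861·13.2992 − 6.7334·19.5736)/4.5917 = 0.21994, so C = exp(0.21994) = 1.24600.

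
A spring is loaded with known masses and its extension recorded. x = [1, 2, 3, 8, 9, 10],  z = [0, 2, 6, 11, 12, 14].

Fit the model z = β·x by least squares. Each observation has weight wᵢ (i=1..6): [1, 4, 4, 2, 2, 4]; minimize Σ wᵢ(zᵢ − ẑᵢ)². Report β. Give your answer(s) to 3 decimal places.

Entries of MᵀWM: Σwᵢ·x·x = 743.
Moment sums: Σwᵢ·x·z = 1040.
Normal equations: [[743]]·[β]ᵀ = [1040]ᵀ.
Hence β = 1040 / 743 ≈ 1.39973.

β = 1.400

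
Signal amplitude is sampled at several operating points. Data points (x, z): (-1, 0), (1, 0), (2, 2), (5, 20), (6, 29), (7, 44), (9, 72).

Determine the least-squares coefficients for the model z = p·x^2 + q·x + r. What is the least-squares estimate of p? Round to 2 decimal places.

Normal-equation sums: Σx^2·x^2 = 10901, Σx^2·x = 1421, Σx^2 = 197, Σx·x = 197, Σx = 29, Σ1 = 7.
Right-hand side: Σx^2·z = 9540, Σx·z = 1234, Σz = 167.
So MᵀM·[p, q, r]ᵀ = Mᵀz: [[10901, 1421, 197]; [1421, 197, 29]; [197, 29, 7]]·[p, q, r]ᵀ = [9540, 1234, 167]ᵀ.
Solving the 3×3 system (Gaussian elimination) gives p = 77141/80256, q = -40973/80256, r = -1803/1672.

p = 0.96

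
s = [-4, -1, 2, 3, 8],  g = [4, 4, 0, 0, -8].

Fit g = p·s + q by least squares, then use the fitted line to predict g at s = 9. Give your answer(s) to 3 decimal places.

Compute the Gram sums: Σs·s = 94, Σs = 8, Σ1 = 5.
Right-hand side: Σs·g = -84, Σg = 0.
Normal equations: [[94, 8]; [8, 5]]·[p, q]ᵀ = [-84, 0]ᵀ.
Determinant 94·5 − 8² = 406.
p = ((-84)·5 − 8·0)/406 = -30/29; q = (94·0 − 8·(-84))/406 = 48/29.
At s = 9: ĝ = (-30/29)·(9) + (48/29)·(1) = -222/29.

ĝ = -7.655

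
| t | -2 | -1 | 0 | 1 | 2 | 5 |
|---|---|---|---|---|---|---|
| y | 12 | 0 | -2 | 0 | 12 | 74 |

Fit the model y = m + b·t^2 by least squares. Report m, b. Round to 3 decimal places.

m = -1.776, b = 3.047

Setting ∂/∂m … = 0 gives: 6·m + 35·b = 96;  35·m + 659·b = 1946.
Eliminating b: 659·(row 1) − 35·(row 2) gives 2729·m = 659·96 − 35·1946 = -4846, so m = -4846/2729.
Then b = (1946 − 35·(-4846/2729))/659 = 8316/2729.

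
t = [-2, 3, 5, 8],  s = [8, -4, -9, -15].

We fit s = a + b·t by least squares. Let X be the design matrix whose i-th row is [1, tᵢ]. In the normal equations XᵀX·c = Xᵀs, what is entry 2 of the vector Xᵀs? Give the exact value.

-193

Entry 2 ↔ basis t, so (Xᵀs)_{2} = Σᵢ (t)·sᵢ = (-2)·(8) + (3)·(-4) + (5)·(-9) + (8)·(-15) = -193.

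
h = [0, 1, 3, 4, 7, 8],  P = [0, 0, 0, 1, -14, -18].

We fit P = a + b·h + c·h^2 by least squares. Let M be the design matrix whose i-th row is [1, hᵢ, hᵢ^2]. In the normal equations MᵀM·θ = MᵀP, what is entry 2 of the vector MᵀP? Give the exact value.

Entry 2 ↔ basis h, so (MᵀP)_{2} = Σᵢ (h)·Pᵢ = (0)·(0) + (1)·(0) + (3)·(0) + (4)·(1) + (7)·(-14) + (8)·(-18) = -238.

-238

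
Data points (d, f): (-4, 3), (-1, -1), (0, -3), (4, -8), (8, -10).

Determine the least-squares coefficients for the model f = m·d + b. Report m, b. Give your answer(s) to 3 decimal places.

Entries of AᵀA: Σd·d = 97, Σd = 7, Σ1 = 5.
For Aᵀf: Σd·f = -123, Σf = -19.
So AᵀA·[m, b]ᵀ = Aᵀf: [[97, 7]; [7, 5]]·[m, b]ᵀ = [-123, -19]ᵀ.
Eliminating b: 5·(row 1) − 7·(row 2) gives 436·m = 5·(-123) − 7·(-19) = -482, so m = -241/218.
Then b = ((-19) − 7·(-241/218))/5 = -491/218.

m = -1.106, b = -2.252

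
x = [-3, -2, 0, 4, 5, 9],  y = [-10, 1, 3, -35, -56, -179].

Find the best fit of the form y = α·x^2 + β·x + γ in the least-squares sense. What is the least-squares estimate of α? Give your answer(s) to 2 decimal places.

α = -2.08

Entries of MᵀM: Σx^2·x^2 = 7539, Σx^2·x = 883, Σx^2 = 135, Σx·x = 135, Σx = 13, Σ1 = 6.
Moment sums: Σx^2·y = -16545, Σx·y = -2003, Σy = -276.
Row-reducing yields α = -27447/13222, β = -22179/13222, γ = 28700/6611.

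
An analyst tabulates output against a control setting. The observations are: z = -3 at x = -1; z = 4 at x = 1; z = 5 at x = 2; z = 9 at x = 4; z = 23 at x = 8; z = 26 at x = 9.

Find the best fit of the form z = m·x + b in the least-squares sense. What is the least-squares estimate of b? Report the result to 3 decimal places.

b = -0.307

Setting ∂/∂m … = 0 gives: 167·m + 23·b = 471;  23·m + 6·b = 64.
Eliminating b: 6·(row 1) − 23·(row 2) gives 473·m = 6·471 − 23·64 = 1354, so m = 1354/473.
Then b = (64 − 23·(1354/473))/6 = -145/473.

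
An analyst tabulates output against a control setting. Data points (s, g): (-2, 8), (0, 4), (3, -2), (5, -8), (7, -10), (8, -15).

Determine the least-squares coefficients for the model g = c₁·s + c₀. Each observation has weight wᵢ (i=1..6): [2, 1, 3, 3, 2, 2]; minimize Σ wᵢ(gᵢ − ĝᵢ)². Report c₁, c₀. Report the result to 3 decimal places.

c₁ = -2.222, c₀ = 3.929

The normal system XᵀWX·[c₁, c₀]ᵀ = XᵀWg is [[336, 50]; [50, 13]]·[c₁, c₀]ᵀ = [-550, -60]ᵀ.
det = 336·13 − 50² = 1868.
c₁ = ((-550)·13 − 50·(-60))/1868 = -2075/934; c₀ = (336·(-60) − 50·(-550))/1868 = 1835/467.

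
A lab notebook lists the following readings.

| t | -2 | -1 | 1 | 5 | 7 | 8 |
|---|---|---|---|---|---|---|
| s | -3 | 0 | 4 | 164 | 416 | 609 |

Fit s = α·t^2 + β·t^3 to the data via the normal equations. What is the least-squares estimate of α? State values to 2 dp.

AᵀA·[α, β]ᵀ = Aᵀs reads: 7140·α + 52668·β = 63452;  52668·α + 395484·β = 475024.
(Σt^2·t^2 = 7140, Σt^2·t^3 = 52668, Σt^3·t^3 = 395484, Σt^2·s = 63452, Σt^3·s = 475024.)
Eliminating β: 395484·(row 1) − 52668·(row 2) gives 49837536·α = 395484·63452 − 52668·475024 = 75686736, so α = 1576807/1038282.
Then β = (475024 − 52668·(1576807/1038282))/395484 = 148159/148326.

α = 1.52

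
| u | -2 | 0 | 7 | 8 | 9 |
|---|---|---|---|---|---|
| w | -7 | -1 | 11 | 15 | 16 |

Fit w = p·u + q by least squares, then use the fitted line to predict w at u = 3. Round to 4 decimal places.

Sums needed: Σu·u = 198, Σu = 22, Σ1 = 5.
For Mᵀw: Σu·w = 355, Σw = 34.
Eliminating q: 5·(row 1) − 22·(row 2) gives 506·p = 5·355 − 22·34 = 1027, so p = 1027/506.
Then q = (34 − 22·(1027/506))/5 = -49/23.
At u = 3: ŵ = (1027/506)·(3) + (-49/23)·(1) = 2003/506.

ŵ = 3.9585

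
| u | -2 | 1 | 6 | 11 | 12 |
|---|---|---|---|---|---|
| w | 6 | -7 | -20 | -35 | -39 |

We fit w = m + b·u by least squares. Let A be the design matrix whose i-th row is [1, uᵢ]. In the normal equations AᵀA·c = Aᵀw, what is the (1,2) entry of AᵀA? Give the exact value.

Row 1 ↔ basis 1, column 2 ↔ basis u, so (AᵀA)_{1,2} = Σᵢ u = (1)·(-2) + (1)·(1) + (1)·(6) + (1)·(11) + (1)·(12) = 28.

28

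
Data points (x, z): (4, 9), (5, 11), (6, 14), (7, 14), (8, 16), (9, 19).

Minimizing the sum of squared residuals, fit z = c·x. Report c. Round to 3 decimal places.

Sums needed: Σx·x = 271.
For Mᵀz: Σx·z = 572.
c = 572/271 = 2.1107.

c = 2.111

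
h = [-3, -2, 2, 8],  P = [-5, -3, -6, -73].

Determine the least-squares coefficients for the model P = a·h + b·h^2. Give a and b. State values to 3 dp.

a = -1.088, b = -1.004

The normal equations are: 81·a + 485·b = -575;  485·a + 4209·b = -4753.
(Σh·h = 81, Σh·h^2 = 485, Σh^2·h^2 = 4209, Σh·P = -575, Σh^2·P = -4753.)
Δ = 81·4209 − 485² = 105704.
a = ((-575)·4209 − 485·(-4753))/105704 = -57485/52852; b = (81·(-4753) − 485·(-575))/105704 = -53059/52852.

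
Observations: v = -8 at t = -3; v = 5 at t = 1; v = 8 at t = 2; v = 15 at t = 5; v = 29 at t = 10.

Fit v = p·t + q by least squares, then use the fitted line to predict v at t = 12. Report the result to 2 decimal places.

v̂ = 34.98

Entries of AᵀA: Σt·t = 139, Σt = 15, Σ1 = 5.
Moment sums: Σt·v = 410, Σv = 49.
det = 139·5 − 15² = 470.
p = (410·5 − 15·49)/470 = 263/94; q = (139·49 − 15·410)/470 = 661/470.
At t = 12: v̂ = (263/94)·(12) + (661/470)·(1) = 16441/470.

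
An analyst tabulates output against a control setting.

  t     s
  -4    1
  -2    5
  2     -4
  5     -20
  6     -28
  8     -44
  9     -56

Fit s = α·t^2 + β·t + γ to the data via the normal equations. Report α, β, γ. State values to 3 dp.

α = -0.501, β = -1.894, γ = 2.108

The normal system MᵀM·[α, β, γ]ᵀ = Mᵀs is [[12866, 1518, 230]; [1518, 230, 24]; [230, 24, 7]]·[α, β, γ]ᵀ = [-8840, -1146, -146]ᵀ.
Solving the 3×3 system (Gaussian elimination) gives α = -221189/441224, β = -835647/441224, γ = 465021/220612.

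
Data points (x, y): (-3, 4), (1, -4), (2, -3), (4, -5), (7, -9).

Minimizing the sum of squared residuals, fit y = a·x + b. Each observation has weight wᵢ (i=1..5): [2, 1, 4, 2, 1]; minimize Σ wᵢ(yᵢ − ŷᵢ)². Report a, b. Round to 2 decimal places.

a = -1.27, b = -0.41

With design matrix A, AᵀWA = [[116, 18]; [18, 10]] and AᵀWy = [-155, -27]ᵀ.
det = 116·10 − 18² = 836.
a = ((-155)·10 − 18·(-27))/836 = -14/11; b = (116·(-27) − 18·(-155))/836 = -9/22.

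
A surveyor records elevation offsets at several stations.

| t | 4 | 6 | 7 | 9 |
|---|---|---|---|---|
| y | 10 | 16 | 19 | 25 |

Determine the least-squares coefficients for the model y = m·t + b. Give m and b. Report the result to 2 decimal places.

The normal equations are: 182·m + 26·b = 494;  26·m + 4·b = 70.
Eliminating b: 4·(row 1) − 26·(row 2) gives 52·m = 4·494 − 26·70 = 156, so m = 3.
Then b = (70 − 26·3)/4 = -2.

m = 3.00, b = -2.00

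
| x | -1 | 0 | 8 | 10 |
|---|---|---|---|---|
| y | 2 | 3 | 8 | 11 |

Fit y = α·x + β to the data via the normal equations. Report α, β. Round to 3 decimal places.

α = 0.755, β = 2.792

Sums needed: Σx·x = 165, Σx = 17, Σ1 = 4.
For Mᵀy: Σx·y = 172, Σy = 24.
Normal equations: [[165, 17]; [17, 4]]·[α, β]ᵀ = [172, 24]ᵀ.
Eliminating β: 4·(row 1) − 17·(row 2) gives 371·α = 4·172 − 17·24 = 280, so α = 40/53.
Then β = (24 − 17·(40/53))/4 = 148/53.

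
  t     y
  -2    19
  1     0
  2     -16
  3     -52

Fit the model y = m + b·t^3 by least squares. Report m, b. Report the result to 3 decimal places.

Forming MᵀM = [[4, 28]; [28, 858]] and Mᵀy = [-49, -1684]ᵀ gives MᵀM·[m, b]ᵀ = Mᵀy.
Determinant 4·858 − 28² = 2648.
m = ((-49)·858 − 28·(-1684))/2648 = 2555/1324; b = (4·(-1684) − 28·(-49))/2648 = -1341/662.

m = 1.930, b = -2.026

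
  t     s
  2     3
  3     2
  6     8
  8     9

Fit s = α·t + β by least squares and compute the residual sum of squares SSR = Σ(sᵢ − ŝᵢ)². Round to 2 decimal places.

SSR = 3.76

The normal equations are: 113·α + 19·β = 132;  19·α + 4·β = 22.
(Σt·t = 113, Σt = 19, Σ1 = 4, Σt·s = 132, Σs = 22.)
Δ = 113·4 − 19² = 91.
α = (132·4 − 19·22)/91 = 110/91; β = (113·22 − 19·132)/91 = -22/91.
Residuals: 75/91, -18/13, 90/91, -3/7; SSR = 342/91.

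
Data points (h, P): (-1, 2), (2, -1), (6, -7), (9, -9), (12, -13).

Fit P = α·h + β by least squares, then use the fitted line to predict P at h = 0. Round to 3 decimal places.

Sums needed: Σh·h = 266, Σh = 28, Σ1 = 5.
Moment sums: Σh·P = -283, ΣP = -28.
AᵀA·[α, β]ᵀ = AᵀP becomes [[266, 28]; [28, 5]]·[α, β]ᵀ = [-283, -28]ᵀ.
Δ = 266·5 − 28² = 546.
α = ((-283)·5 − 28·(-28))/546 = -631/546; β = (266·(-28) − 28·(-283))/546 = 34/39.
At h = 0: P̂ = (-631/546)·(0) + (34/39)·(1) = 34/39.

P̂ = 0.872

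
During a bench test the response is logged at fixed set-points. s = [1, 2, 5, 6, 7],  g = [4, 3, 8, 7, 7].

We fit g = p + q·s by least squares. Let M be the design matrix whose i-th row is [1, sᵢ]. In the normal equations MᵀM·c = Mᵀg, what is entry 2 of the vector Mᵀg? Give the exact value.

Entry 2 ↔ basis s, so (Mᵀg)_{2} = Σᵢ (s)·gᵢ = (1)·(4) + (2)·(3) + (5)·(8) + (6)·(7) + (7)·(7) = 141.

141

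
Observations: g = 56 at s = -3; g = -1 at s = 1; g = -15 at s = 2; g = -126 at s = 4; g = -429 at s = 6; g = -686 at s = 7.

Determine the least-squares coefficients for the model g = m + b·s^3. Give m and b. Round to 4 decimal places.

m = 1.6645, b = -2.0016

Compute the Gram sums: Σ1 = 6, Σs^3 = 605, Σs^3·s^3 = 169195.
For Aᵀg: Σg = -1201, Σs^3·g = -337659.
AᵀA·[m, b]ᵀ = Aᵀg becomes [[6, 605]; [605, 169195]]·[m, b]ᵀ = [-1201, -337659]ᵀ.
Eliminating b: 169195·(row 1) − 605·(row 2) gives 649145·m = 169195·(-1201) − 605·(-337659) = 1080500, so m = 216100/129829.
Then b = ((-337659) − 605·(216100/129829))/169195 = -1299349/649145.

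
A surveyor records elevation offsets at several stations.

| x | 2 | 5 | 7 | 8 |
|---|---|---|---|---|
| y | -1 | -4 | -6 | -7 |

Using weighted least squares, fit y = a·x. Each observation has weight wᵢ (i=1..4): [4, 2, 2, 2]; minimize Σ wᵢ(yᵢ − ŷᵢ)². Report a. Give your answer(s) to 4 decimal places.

a = -0.8356

Setting ∂/∂a … = 0 gives: 292·a = -244.
(Σwᵢ·x·x = 292, Σwᵢ·x·y = -244.)
Hence a = -244 / 292 ≈ -0.835616.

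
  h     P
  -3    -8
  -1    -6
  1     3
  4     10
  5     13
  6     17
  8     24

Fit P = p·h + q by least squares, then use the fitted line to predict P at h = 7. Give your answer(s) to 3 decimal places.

P̂ = 19.825

Normal-equation sums: Σh·h = 152, Σh = 20, Σ1 = 7.
Right-hand side: Σh·P = 432, ΣP = 53.
det = 152·7 − 20² = 664.
p = (432·7 − 20·53)/664 = 491/166; q = (152·53 − 20·432)/664 = -73/83.
At h = 7: P̂ = (491/166)·(7) + (-73/83)·(1) = 3291/166.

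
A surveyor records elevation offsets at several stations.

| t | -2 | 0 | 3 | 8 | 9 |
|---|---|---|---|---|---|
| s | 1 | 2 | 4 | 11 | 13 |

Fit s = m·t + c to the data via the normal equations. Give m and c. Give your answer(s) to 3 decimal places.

m = 1.109, c = 2.206

With design matrix A, AᵀA = [[158, 18]; [18, 5]] and Aᵀs = [215, 31]ᵀ.
det = 158·5 − 18² = 466.
m = (215·5 − 18·31)/466 = 517/466; c = (158·31 − 18·215)/466 = 514/233.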